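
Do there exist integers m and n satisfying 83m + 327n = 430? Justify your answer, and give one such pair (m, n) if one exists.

m = 17, n = -3

83 and 327 are coprime, so 83m + 327n ranges over all of ℤ.
Dividing repeatedly: 327 = 3·83 + 78, 83 = 1·78 + 5, 78 = 15·5 + 3, 5 = 1·3 + 2, 3 = 1·2 + 1, 2 = 2·1 + 0.
Working back up the chain: 1 = 3 − 1·2 = 3 − (5 − 1·3) = −5 + 2·3 = −5 + 2·(78 − 15·5) = 2·78 − 31·5 = 2·78 − 31·(83 − 1·78) = −31·83 + 33·78 = −31·83 + 33·(327 − 3·83) = 33·327 − 130·83. So 83·(-130) + 327·33 = 1.
Multiplying through by 430: m = (-130)·430 = -55900, n = 33·430 = 14190 is a solution.
Adding 171·327 to m and subtracting 171·83 from n gives the tidier solution (17, -3).
Check: 83·17 + 327·(-3) = 1411 − 981 = 430. ✓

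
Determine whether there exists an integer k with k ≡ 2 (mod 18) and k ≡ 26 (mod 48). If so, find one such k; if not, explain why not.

k = 74

gcd(18, 48) = 6. A simultaneous solution exists iff 2 ≡ 26 (mod 6); here 2 mod 6 = 2 = 26 mod 6, so it does.
The integers ≡ 2 (mod 18) are 2, 20, 38, 56, 74, …; their remainders mod 48 are 2, 20, 38, 8, 26, so k = 74 is the first that is ≡ 26 (mod 48).
Check: 74 mod 18 = 2, 74 mod 48 = 26. ✓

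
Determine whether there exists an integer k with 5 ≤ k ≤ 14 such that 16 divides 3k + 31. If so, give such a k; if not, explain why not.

k = 11 works, since 3·11 + 31 = 64 = 4·16.

k = 11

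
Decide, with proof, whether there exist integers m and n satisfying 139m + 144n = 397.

139 and 144 are coprime, so 139m + 144n ranges over all of ℤ.
Dividing repeatedly: 144 = 1·139 + 5, 139 = 27·5 + 4, 5 = 1·4 + 1, 4 = 4·1 + 0.
Back-substituting, 1 = 5 − 1·4 = 5 − (139 − 27·5) = −139 + 28·5 = −139 + 28·(144 − 1·139) = 28·144 − 29·139; that is, 139·(-29) + 144·28 = 1.
Multiplying through by 397: m = (-29)·397 = -11513, n = 28·397 = 11116 is a solution.
Adding 80·144 to m and subtracting 80·139 from n gives the tidier solution (7, -4).
Indeed 139·7 + 144·(-4) = 973 − 576 = 397.

m = 7, n = -4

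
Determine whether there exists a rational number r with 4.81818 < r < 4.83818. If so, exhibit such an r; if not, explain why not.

Scale by 6: the interval becomes (28.90908, 29.02908), which contains the integer 29.
So r = 29/6 works: it is a ratio of integers, and dividing 6·4.81818 < 29 < 6·4.83818 through by 6 gives 4.81818 < 29/6 < 4.83818.

r = 29/6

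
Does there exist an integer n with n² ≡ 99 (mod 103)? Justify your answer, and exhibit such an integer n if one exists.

103 is prime, so by Euler's criterion 99 is a square mod 103 iff 99^((103−1)/2) = 99^51 ≡ 1 (mod 103).
Repeated squaring mod 103: 99^2 = 9801 ≡ 16; 99^4 ≡ 16² = 256 ≡ 50; 99^8 ≡ 50² = 2500 ≡ 28; 99^16 ≡ 28² = 784 ≡ 63; 99^32 ≡ 63² = 3969 ≡ 55.
Since 51 = 32 + 16 + 2 + 1, 99^51 ≡ 55 · 63 · 16 · 99; multiplying out mod 103: 55·63 = 3465 ≡ 66, then 66·16 = 1056 ≡ 26, then 26·99 = 2574 ≡ 102. Thus 99^51 ≡ 102 ≡ −1 (mod 103).
By Euler's criterion 99 is a quadratic non-residue mod 103: no n satisfies n² ≡ 99 (mod 103).

No such integer exists.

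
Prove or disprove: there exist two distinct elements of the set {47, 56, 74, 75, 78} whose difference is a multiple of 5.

Reduce each element modulo 5: 47↦2, 56↦1, 74↦4, 75↦0, 78↦3.
No residue repeats among the 5 elements, so no pair has difference ≡ 0 (mod 5).

There is no such pair.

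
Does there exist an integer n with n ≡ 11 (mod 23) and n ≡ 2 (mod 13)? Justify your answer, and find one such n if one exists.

Since 23 and 13 share no common factor, CRT says the pair of congruences has a solution (unique mod 299).
Any solution of the first congruence is n = 11 + 23t; substituting into the second, 23t ≡ 2 − 11 ≡ 4 (mod 13).
23 ≡ 10 (mod 13), so this reads 10t ≡ 4 (mod 13). Invert 10 mod 13 by the Euclidean algorithm: 13 = 1·10 + 3, 10 = 3·3 + 1, 3 = 3·1 + 0; back-substituting, 1 = 10 − 3·3 = 10 − 3·(13 − 1·10) = −3·13 + 4·10. Hence 10·4 ≡ 1, so 10⁻¹ ≡ 4 (mod 13).
Therefore t ≡ 4·4 = 16 ≡ 3 (mod 13).
With t = 3: n = 11 + 23·3 = 80.
Verify: 80 = 3·23 + 11 and 80 = 6·13 + 2. ✓

n = 80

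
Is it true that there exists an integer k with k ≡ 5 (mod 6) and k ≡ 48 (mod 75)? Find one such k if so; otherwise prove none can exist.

There is no such integer.

Both moduli are multiples of 3 = gcd(6, 75), so any solution would satisfy k ≡ 5 and k ≡ 48 modulo 3 simultaneously.
These are incompatible: 5 − 48 = -43 is not divisible by 3.
So no integer satisfies both congruences.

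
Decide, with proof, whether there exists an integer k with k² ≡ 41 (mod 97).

Apply Euler's criterion with the prime 97: 41 is a quadratic residue iff 41^48 ≡ 1 (mod 97), and a non-residue iff it is ≡ −1.
Repeated squaring mod 97: 41^2 = 1681 ≡ 32; 41^4 ≡ 32² = 1024 ≡ 54; 41^8 ≡ 54² = 2916 ≡ 6; 41^16 ≡ 6² = 36 ≡ 36; 41^32 ≡ 36² = 1296 ≡ 35.
Since 48 = 32 + 16, 41^48 ≡ 35 · 36; multiplying out mod 97: 35·36 = 1260 ≡ 96. Thus 41^48 ≡ 96 ≡ −1 (mod 97).
By Euler's criterion 41 is a quadratic non-residue mod 97: no k satisfies k² ≡ 41 (mod 97).

There is no such integer.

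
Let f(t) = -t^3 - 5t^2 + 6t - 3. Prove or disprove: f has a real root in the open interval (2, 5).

The endpoint values f(2) = -19 and f(5) = -223 are both negative. Claim: f(t) < 0 for every t in (2, 5).
Shift to the endpoint 2: with t = 2 + u (0 < u < 3), one computes f(2 + u) = -u^3 - 11u^2 - 26u - 19.
All 4 nonzero coefficients of this polynomial in u are negative; hence for u > 0 the value is a sum of negative terms (the constant -19 among them).
So f is strictly negative on (2, 5); no root exists in the interval.

f has no root in that interval.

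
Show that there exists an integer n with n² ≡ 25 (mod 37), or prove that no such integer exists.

n = 32

Take n = 32. Then 32² = 1024 = 27·37 + 25, so 32² ≡ 25 (mod 37).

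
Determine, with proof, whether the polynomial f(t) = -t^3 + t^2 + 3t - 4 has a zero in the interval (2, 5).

f(2) = -2 and f(5) = -89, both negative, so a sign-change argument is unavailable; we show f keeps this sign on the whole interval.
Shift to the endpoint 2: with t = 2 + u (0 < u < 3), one computes f(2 + u) = -u^3 - 5u^2 - 5u - 2.
The nonzero coefficients here are all negative, so for u > 0 every term is negative (or zero), and the constant term -2 is strictly negative.
Therefore f(t) < 0 throughout (2, 5), and f has no zero there.

No.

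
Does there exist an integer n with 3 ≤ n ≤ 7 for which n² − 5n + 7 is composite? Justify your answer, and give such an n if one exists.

n = 7

At n = 7: 7² − 5·7 + 7 = 21 = 3·7, which is composite.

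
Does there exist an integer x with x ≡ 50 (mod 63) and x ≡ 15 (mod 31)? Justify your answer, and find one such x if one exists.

x = 1751

gcd(63, 31) = 1, so the Chinese Remainder Theorem guarantees exactly one residue class mod 1953 satisfying both.
Write x = 50 + 63t and require 50 + 63t ≡ 15 (mod 31), i.e. 63t ≡ 27 (mod 31).
63 ≡ 1 (mod 31), so this reads 1t ≡ 27 (mod 31). So t ≡ 27 (mod 31).
Taking t = 27 gives x = 50 + 63·27 = 1751.
Check: 1751 mod 63 = 50, 1751 mod 31 = 15. ✓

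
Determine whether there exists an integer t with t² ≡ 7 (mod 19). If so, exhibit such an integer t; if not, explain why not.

t = 8 works: 8² = 64, and 64 − 7 = 57 = 3·19.

t = 8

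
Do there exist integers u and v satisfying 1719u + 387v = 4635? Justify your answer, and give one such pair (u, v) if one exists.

u = 9, v = -28

Since gcd(1719, 387) = 9 and 4635 = 9·515, Bézout's identity guarantees a solution.
Dividing through by 9 reduces the equation to 191u + 43v = 515.
Dividing repeatedly: 191 = 4·43 + 19, 43 = 2·19 + 5, 19 = 3·5 + 4, 5 = 1·4 + 1, 4 = 4·1 + 0.
Back-substituting, 1 = 5 − 1·4 = 5 − (19 − 3·5) = −19 + 4·5 = −19 + 4·(43 − 2·19) = 4·43 − 9·19 = 4·43 − 9·(191 − 4·43) = −9·191 + 40·43; that is, 191·(-9) + 43·40 = 1.
Times 515: 191·(-4635) + 43·20600 = 515, so (-4635, 20600) solves it.
Shifting by a multiple of (43, −191) keeps it a solution: u = -4635 + 108·43 = 9, v = 20600 − 108·191 = -28.
Indeed 1719·9 + 387·(-28) = 15471 − 10836 = 4635.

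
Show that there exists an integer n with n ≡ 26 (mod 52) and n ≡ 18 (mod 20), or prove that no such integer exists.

n = 78

Here gcd(52, 20) = 4, and both 26 and 18 leave remainder 2 mod 4, so the system is consistent.
List candidates n ≡ 26 (mod 52): 26, 78. Modulo 20 these are 6, 18; 78 gives 18 as required.
Verify: 78 = 1·52 + 26 and 78 = 3·20 + 18. ✓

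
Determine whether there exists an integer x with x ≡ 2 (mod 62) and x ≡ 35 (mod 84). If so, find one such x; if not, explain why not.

No such integer exists.

gcd(62, 84) = 2. If x ≡ 2 (mod 62) and x ≡ 35 (mod 84), then x ≡ 2 (mod 2) and x ≡ 35 (mod 2).
But 2 mod 2 = 0 while 35 mod 2 = 1, a contradiction.
Hence the system has no solution.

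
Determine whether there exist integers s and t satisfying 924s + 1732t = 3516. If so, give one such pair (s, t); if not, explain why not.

Every value of 924s + 1732t is a multiple of gcd(924, 1732) = 4; since 4 ∣ 3516, solutions exist.
Dividing through by 4 reduces the equation to 231s + 433t = 879.
Euclidean algorithm: 433 = 1·231 + 202, 231 = 1·202 + 29, 202 = 6·29 + 28, 29 = 1·28 + 1, 28 = 28·1 + 0.
Back-substituting, 1 = 29 − 1·28 = 29 − (202 − 6·29) = −202 + 7·29 = −202 + 7·(231 − 1·202) = 7·231 − 8·202 = 7·231 − 8·(433 − 1·231) = −8·433 + 15·231; that is, 231·15 + 433·(-8) = 1.
Scaling by 879 gives the particular solution (s, t) = (13185, -7032).
Shifting by a multiple of (433, −231) keeps it a solution: s = 13185 − 30·433 = 195, t = -7032 + 30·231 = -102.
Indeed 924·195 + 1732·(-102) = 180180 − 176664 = 3516.

s = 195, t = -102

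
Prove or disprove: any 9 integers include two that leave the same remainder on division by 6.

Partition the integers by their residue mod 6; there are 6 classes.
Since 9 > 6, two of the 9 integers must share a residue class by the pigeonhole principle; call them a and b.
That is, a and b leave the same remainder on division by 6, as claimed.

True.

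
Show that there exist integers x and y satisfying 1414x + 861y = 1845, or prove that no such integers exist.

No, no such integers exist.

Any value of 1414x + 861y is a multiple of gcd(1414, 861) = 7.
But 1845 = 7·263 + 4, so 7 ∤ 1845.
Therefore 1414x + 861y = 1845 has no solution in integers.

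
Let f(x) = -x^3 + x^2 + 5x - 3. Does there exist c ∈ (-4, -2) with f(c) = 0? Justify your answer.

Such a root exists.

f(-4) = 57 and f(-2) = -1, which have opposite signs.
As a polynomial, f is continuous on every closed interval.
The Intermediate Value Theorem then guarantees some c ∈ (-4, -2) with f(c) = 0.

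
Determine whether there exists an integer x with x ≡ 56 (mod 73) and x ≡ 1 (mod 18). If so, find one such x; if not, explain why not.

x = 1297

Since 73 and 18 share no common factor, CRT says the pair of congruences has a solution (unique mod 1314).
Any solution of the first congruence is x = 56 + 73t; substituting into the second, 73t ≡ 1 − 56 ≡ 17 (mod 18).
73 ≡ 1 (mod 18), so this reads 1t ≡ 17 (mod 18). So t ≡ 17 (mod 18).
Taking t = 17 gives x = 56 + 73·17 = 1297.
Verify: 1297 = 17·73 + 56 and 1297 = 72·18 + 1. ✓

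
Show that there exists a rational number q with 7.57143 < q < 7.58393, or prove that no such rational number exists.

Multiplying by 12: 12·7.57143 = 90.85716 and 12·7.58393 = 91.00716, so the integer 91 lies strictly between them.
So q = 91/12 works: it is a ratio of integers, and dividing 12·7.57143 < 91 < 12·7.58393 through by 12 gives 7.57143 < 91/12 < 7.58393.

q = 91/12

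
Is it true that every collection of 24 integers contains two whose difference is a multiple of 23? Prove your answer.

True.

Each integer lies in one of the 23 residue classes modulo 23.
Placing 24 integers into 23 classes, some class receives at least two — say a and b.
Then a ≡ b (mod 23), i.e. 23 ∣ (a − b).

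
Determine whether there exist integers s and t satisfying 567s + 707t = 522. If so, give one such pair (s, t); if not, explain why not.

gcd(567, 707) = 7, so every integer of the form 567s + 707t is a multiple of 7.
But 522 = 7·74 + 4, so 7 ∤ 522.
So the equation is unsolvable over ℤ.

No, no such integers exist.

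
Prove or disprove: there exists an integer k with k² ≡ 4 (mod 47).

Take k = 2. Then 2² = 4, and since 0 ≤ 4 < 47 this is already reduced: 2² ≡ 4 (mod 47).

k = 2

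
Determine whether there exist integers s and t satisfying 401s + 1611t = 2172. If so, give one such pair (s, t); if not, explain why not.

s = 600, t = -148

401 and 1611 are coprime, so 401s + 1611t ranges over all of ℤ.
Run the Euclidean algorithm on 1611 and 401: 1611 = 4·401 + 7, 401 = 57·7 + 2, 7 = 3·2 + 1, 2 = 2·1 + 0.
Working back up the chain: 1 = 7 − 3·2 = 7 − 3·(401 − 57·7) = −3·401 + 172·7 = −3·401 + 172·(1611 − 4·401) = 172·1611 − 691·401. So 401·(-691) + 1611·172 = 1.
Scaling by 2172 gives the particular solution (s, t) = (-1500852, 373584).
Shifting by a multiple of (1611, −401) keeps it a solution: s = -1500852 + 932·1611 = 600, t = 373584 − 932·401 = -148.
Indeed 401·600 + 1611·(-148) = 240600 − 238428 = 2172.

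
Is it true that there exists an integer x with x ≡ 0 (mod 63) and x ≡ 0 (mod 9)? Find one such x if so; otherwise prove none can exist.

x = 0

Here gcd(63, 9) = 9, and both 0 and 0 leave remainder 0 mod 9, so the system is consistent.
The smallest candidate x = 0 works directly: 0 ≡ 0 (mod 9).
Indeed 0 ≡ 0 (mod 63) and 0 ≡ 0 (mod 9).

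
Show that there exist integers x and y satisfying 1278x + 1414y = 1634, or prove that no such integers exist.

gcd(1278, 1414) = 2, and 2 divides 1634, so integer solutions exist.
Dividing through by 2 reduces the equation to 639x + 707y = 817.
Euclidean algorithm: 707 = 1·639 + 68, 639 = 9·68 + 27, 68 = 2·27 + 14, 27 = 1·14 + 13, 14 = 1·13 + 1, 13 = 13·1 + 0.
Working back up the chain: 1 = 14 − 1·13 = 14 − (27 − 1·14) = −27 + 2·14 = −27 + 2·(68 − 2·27) = 2·68 − 5·27 = 2·68 − 5·(639 − 9·68) = −5·639 + 47·68 = −5·639 + 47·(707 − 1·639) = 47·707 − 52·639. So 639·(-52) + 707·47 = 1.
Multiplying through by 817: x = (-52)·817 = -42484, y = 47·817 = 38399 is a solution.
The general solution is x = -42484 + 707k, y = 38399 − 639k; taking k = 61 gives the smaller pair x = 643, y = -580.
Check: 1278·643 + 1414·(-580) = 821754 − 820120 = 1634. ✓

x = 643, y = -580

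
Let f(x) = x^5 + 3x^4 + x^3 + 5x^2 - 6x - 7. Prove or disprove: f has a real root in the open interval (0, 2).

f(0) = -7 and f(2) = 89, which have opposite signs.
Since f is a polynomial it is continuous on [0, 2].
By the Intermediate Value Theorem, f takes the value 0 somewhere in the open interval.

Such a root exists.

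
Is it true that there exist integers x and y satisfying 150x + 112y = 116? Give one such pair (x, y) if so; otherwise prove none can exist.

Every value of 150x + 112y is a multiple of gcd(150, 112) = 2; since 2 ∣ 116, solutions exist.
Dividing through by 2 reduces the equation to 75x + 56y = 58.
Euclidean algorithm: 75 = 1·56 + 19, 56 = 2·19 + 18, 19 = 1·18 + 1, 18 = 18·1 + 0.
Unwinding: 1 = 19 − 1·18 = 19 − (56 − 2·19) = −56 + 3·19 = −56 + 3·(75 − 1·56) = 3·75 − 4·56, i.e. 75·3 + 56·(-4) = 1.
Scaling by 58 gives the particular solution (x, y) = (174, -232).
Shifting by a multiple of (56, −75) keeps it a solution: x = 174 − 3·56 = 6, y = -232 + 3·75 = -7.
Indeed 150·6 + 112·(-7) = 900 − 784 = 116.

x = 6, y = -7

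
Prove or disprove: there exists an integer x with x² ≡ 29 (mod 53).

x = 33

x = 33 works: 33² = 1089, and 1089 − 29 = 1060 = 20·53.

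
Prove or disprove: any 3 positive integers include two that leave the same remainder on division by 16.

No, the set {21, 22, 23} is a counterexample.

Consider the 3 integers 21, 22, 23. They lie in distinct residue classes modulo 16, since 3 ≤ 16.
So no two of them leave the same remainder on division by 16; the claim fails for this set.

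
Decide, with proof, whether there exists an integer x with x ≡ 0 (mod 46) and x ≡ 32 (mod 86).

Here gcd(46, 86) = 2, and both 0 and 32 leave remainder 0 mod 2, so the system is consistent.
Write x = 0 + 46t. Then 46t ≡ 32 − 0 ≡ 32 (mod 86); dividing through by 2 gives 23t ≡ 16 (mod 43).
Since 23·15 = 345 = 8·43 + 1, the inverse of 23 mod 43 is 15.
Multiplying by 15: t ≡ 15·16 = 240 ≡ 25 (mod 43).
Then x = 0 + 46·25 = 1150.
Check: 1150 mod 46 = 0, 1150 mod 86 = 32. ✓

x = 1150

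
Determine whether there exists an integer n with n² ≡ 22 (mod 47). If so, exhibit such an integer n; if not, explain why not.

There is no such integer.

47 is prime, so by Euler's criterion 22 is a square mod 47 iff 22^((47−1)/2) = 22^23 ≡ 1 (mod 47).
Squaring successively (mod 47): 22^2 = 484 ≡ 14; 22^4 ≡ 14² = 196 ≡ 8; 22^8 ≡ 8² = 64 ≡ 17; 22^16 ≡ 17² = 289 ≡ 7.
Since 23 = 16 + 4 + 2 + 1, 22^23 ≡ 7 · 8 · 14 · 22; multiplying out mod 47: 7·8 = 56 ≡ 9, then 9·14 = 126 ≡ 32, then 32·22 = 704 ≡ 46. Thus 22^23 ≡ 46 ≡ −1 (mod 47).
The value −1 means 22 is a non-residue modulo 47, so n² ≡ 22 (mod 47) is impossible.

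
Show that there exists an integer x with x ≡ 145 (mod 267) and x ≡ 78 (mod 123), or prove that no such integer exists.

gcd(267, 123) = 3. If x ≡ 145 (mod 267) and x ≡ 78 (mod 123), then x ≡ 145 (mod 3) and x ≡ 78 (mod 3).
But 145 mod 3 = 1 while 78 mod 3 = 0, a contradiction.
Therefore no such x exists.

No, no such integer exists.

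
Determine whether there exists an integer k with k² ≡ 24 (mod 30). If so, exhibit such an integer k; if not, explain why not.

k = 12 works: 12² = 144, and 144 − 24 = 120 = 4·30.

k = 12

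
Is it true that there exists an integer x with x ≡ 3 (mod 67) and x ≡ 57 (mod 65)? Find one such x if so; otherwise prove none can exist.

Since 67 and 65 share no common factor, CRT says the pair of congruences has a solution (unique mod 4355).
Write x = 3 + 67t and require 3 + 67t ≡ 57 (mod 65), i.e. 67t ≡ 54 (mod 65).
67 ≡ 2 (mod 65), so this reads 2t ≡ 54 (mod 65). Invert 2 mod 65 by the Euclidean algorithm: 65 = 32·2 + 1, 2 = 2·1 + 0; back-substituting, 1 = 65 − 32·2. Hence 2·(-32) ≡ 1, so 2⁻¹ ≡ -32 ≡ 33 (mod 65).
Therefore t ≡ 33·54 = 1782 ≡ 27 (mod 65).
Taking t = 27 gives x = 3 + 67·27 = 1812.
Indeed 1812 ≡ 3 (mod 67) and 1812 ≡ 57 (mod 65).

x = 1812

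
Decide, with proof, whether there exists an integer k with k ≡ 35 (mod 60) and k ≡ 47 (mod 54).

Here gcd(60, 54) = 6, and both 35 and 47 leave remainder 5 mod 6, so the system is consistent.
List candidates k ≡ 35 (mod 60): 35, 95, 155. Modulo 54 these are 35, 41, 47; 155 gives 47 as required.
Indeed 155 ≡ 35 (mod 60) and 155 ≡ 47 (mod 54).

k = 155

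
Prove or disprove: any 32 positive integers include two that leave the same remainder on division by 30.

Yes, this is always true.

Each integer lies in one of the 30 residue classes modulo 30.
Placing 32 integers into 30 classes, some class receives at least two — say a and b.
So a and b have equal remainders mod 30, which is exactly what was to be shown.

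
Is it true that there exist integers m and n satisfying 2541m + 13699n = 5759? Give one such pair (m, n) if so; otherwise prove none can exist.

No, no such integers exist.

Any value of 2541m + 13699n is a multiple of gcd(2541, 13699) = 7.
But 5759 is not a multiple of 7 (it leaves remainder 5).
Therefore 2541m + 13699n = 5759 has no solution in integers.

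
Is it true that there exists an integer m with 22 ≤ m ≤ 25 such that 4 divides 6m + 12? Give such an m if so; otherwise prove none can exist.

Try m = 22: 6·22 + 12 = 144 = 36·4, which is divisible by 4.

m = 22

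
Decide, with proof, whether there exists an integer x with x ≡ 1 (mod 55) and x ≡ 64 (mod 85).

gcd(55, 85) = 5. If x ≡ 1 (mod 55) and x ≡ 64 (mod 85), then x ≡ 1 (mod 5) and x ≡ 64 (mod 5).
But 1 mod 5 = 1 while 64 mod 5 = 4, a contradiction.
Therefore no such x exists.

No, no such integer exists.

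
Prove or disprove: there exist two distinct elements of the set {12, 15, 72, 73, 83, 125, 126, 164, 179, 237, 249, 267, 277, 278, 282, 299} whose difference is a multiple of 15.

The pair (12, 72) works.

Reduce each element mod 15: 12↦12, 15↦0, 72↦12, 73↦13, 83↦8, 125↦5, 126↦6, 164↦14, 179↦14, 237↦12, 249↦9, 267↦12, 277↦7, 278↦8, 282↦12, 299↦14. The residue 12 repeats (at 12 and 72), and 72 − 12 = 60 = 4·15.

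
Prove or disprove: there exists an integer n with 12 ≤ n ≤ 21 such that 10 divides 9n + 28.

For n = 12, 13, …, 17 the values 136, 145, 154, 163, 172, 181 are not multiples of 10. Try n = 18: 9·18 + 28 = 190 = 19·10, which is divisible by 10.

n = 18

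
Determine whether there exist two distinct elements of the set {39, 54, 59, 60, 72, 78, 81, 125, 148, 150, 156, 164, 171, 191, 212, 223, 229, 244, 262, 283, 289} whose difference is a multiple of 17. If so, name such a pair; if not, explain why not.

Reduce each element mod 17: 39↦5, 54↦3, 59↦8, 60↦9, 72↦4, 78↦10, 81↦13, 125↦6, 148↦12, 150↦14, 156↦3, 164↦11, 171↦1, 191↦4, 212↦8, 223↦2, 229↦8, 244↦6, 262↦7, 283↦11, 289↦0. The residue 3 repeats (at 54 and 156), and 156 − 54 = 102 = 6·17.

Yes: 54 and 156.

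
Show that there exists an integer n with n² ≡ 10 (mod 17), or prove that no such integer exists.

There is no such integer.

Squares mod 17 repeat after n = 8 (as (−n)² = n²); for n = 0..8 they are 0, 1, 4, 9, 16, 8, 2, 15, 13.
So the quadratic residues mod 17 are {0, 1, 2, 4, 8, 9, 13, 15, 16}, and 10 is not among them.
Hence no integer n has n² ≡ 10 (mod 17).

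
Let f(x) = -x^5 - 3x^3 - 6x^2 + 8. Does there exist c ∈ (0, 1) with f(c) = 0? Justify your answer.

f(0) = 8 and f(1) = -2, which have opposite signs.
Since f is a polynomial it is continuous on [0, 1].
By the Intermediate Value Theorem f must vanish at some point of (0, 1).

Such a root exists.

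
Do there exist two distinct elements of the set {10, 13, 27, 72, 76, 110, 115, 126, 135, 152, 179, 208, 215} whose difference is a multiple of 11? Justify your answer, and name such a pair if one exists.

Both 10 and 76 leave remainder 10 on division by 11; their difference 66 = 6·11 is a multiple of 11.

The pair (10, 76) works.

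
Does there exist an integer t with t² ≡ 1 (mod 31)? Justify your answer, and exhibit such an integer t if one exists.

t = 30

Take t = 30. Then 30² = 900 = 29·31 + 1, so 30² ≡ 1 (mod 31).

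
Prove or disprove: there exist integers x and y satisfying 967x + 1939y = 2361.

x = 219, y = -108

Since gcd(967, 1939) = 1, every integer is an integer combination of 967 and 1939.
Dividing repeatedly: 1939 = 2·967 + 5, 967 = 193·5 + 2, 5 = 2·2 + 1, 2 = 2·1 + 0.
Back-substituting, 1 = 5 − 2·2 = 5 − 2·(967 − 193·5) = −2·967 + 387·5 = −2·967 + 387·(1939 − 2·967) = 387·1939 − 776·967; that is, 967·(-776) + 1939·387 = 1.
Times 2361: 967·(-1832136) + 1939·913707 = 2361, so (-1832136, 913707) solves it.
The general solution is x = -1832136 + 1939k, y = 913707 − 967k; taking k = 945 gives the smaller pair x = 219, y = -108.
Check: 967·219 + 1939·(-108) = 211773 − 209412 = 2361. ✓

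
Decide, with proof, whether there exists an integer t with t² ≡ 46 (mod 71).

There is no such integer.

Apply Euler's criterion with the prime 71: 46 is a quadratic residue iff 46^35 ≡ 1 (mod 71), and a non-residue iff it is ≡ −1.
Repeated squaring mod 71: 46^2 = 2116 ≡ 57; 46^4 ≡ 57² = 3249 ≡ 54; 46^8 ≡ 54² = 2916 ≡ 5; 46^16 ≡ 5² = 25 ≡ 25; 46^32 ≡ 25² = 625 ≡ 57.
Since 35 = 32 + 2 + 1, 46^35 ≡ 57 · 57 · 46; multiplying out mod 71: 57·57 = 3249 ≡ 54, then 54·46 = 2484 ≡ 70. Thus 46^35 ≡ 70 ≡ −1 (mod 71).
The value −1 means 46 is a non-residue modulo 71, so t² ≡ 46 (mod 71) is impossible.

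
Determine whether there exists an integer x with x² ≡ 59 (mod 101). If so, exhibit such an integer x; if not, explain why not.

Apply Euler's criterion with the prime 101: 59 is a quadratic residue iff 59^50 ≡ 1 (mod 101), and a non-residue iff it is ≡ −1.
Repeated squaring mod 101: 59^2 = 3481 ≡ 47; 59^4 ≡ 47² = 2209 ≡ 88; 59^8 ≡ 88² = 7744 ≡ 68; 59^16 ≡ 68² = 4624 ≡ 79; 59^32 ≡ 79² = 6241 ≡ 80.
Since 50 = 32 + 16 + 2, 59^50 ≡ 80 · 79 · 47; multiplying out mod 101: 80·79 = 6320 ≡ 58, then 58·47 = 2726 ≡ 100. Thus 59^50 ≡ 100 ≡ −1 (mod 101).
By Euler's criterion 59 is a quadratic non-residue mod 101: no x satisfies x² ≡ 59 (mod 101).

No, no such integer exists.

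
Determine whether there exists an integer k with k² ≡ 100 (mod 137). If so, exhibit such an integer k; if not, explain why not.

Take k = 10. Then 10² = 100, and since 0 ≤ 100 < 137 this is already reduced: 10² ≡ 100 (mod 137).

k = 10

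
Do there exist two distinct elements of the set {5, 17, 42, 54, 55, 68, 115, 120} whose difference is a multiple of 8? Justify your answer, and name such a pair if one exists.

There is no such pair.

Two integers differ by a multiple of 8 exactly when they have the same residue mod 8. The residues are 5↦5, 17↦1, 42↦2, 54↦6, 55↦7, 68↦4, 115↦3, 120↦0.
No residue repeats among the 8 elements, so no pair has difference ≡ 0 (mod 8).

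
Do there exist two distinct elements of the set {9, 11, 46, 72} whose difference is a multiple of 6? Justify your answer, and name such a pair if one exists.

No such pair exists.

Residues mod 6: 9↦3, 11↦5, 46↦4, 72↦0.
All 4 residues are distinct, so no two elements differ by a multiple of 6.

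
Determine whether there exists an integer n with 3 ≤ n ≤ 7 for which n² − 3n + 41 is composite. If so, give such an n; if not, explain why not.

At n = 7: 7² − 3·7 + 41 = 69 = 3·23, which is composite.

n = 7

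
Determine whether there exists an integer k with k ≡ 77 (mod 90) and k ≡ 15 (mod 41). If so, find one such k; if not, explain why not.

k = 2147

gcd(90, 41) = 1, so the Chinese Remainder Theorem guarantees exactly one residue class mod 3690 satisfying both.
Write k = 77 + 90t and require 77 + 90t ≡ 15 (mod 41), i.e. 90t ≡ 20 (mod 41).
90 ≡ 8 (mod 41), so this reads 8t ≡ 20 (mod 41). Since 8·36 = 288 = 7·41 + 1, the inverse of 8 mod 41 is 36.
Multiplying by 36: t ≡ 36·20 = 720 ≡ 23 (mod 41).
Taking t = 23 gives k = 77 + 90·23 = 2147.
Check: 2147 mod 90 = 77, 2147 mod 41 = 15. ✓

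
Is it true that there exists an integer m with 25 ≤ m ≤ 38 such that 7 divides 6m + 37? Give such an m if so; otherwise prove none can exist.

m = 30

m = 30 works, since 6·30 + 37 = 217 = 31·7.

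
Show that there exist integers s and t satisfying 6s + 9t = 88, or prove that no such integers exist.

gcd(6, 9) = 3, so every integer of the form 6s + 9t is a multiple of 3.
However 88 leaves remainder 1 on division by 3.
So the equation is unsolvable over ℤ.

There are no such integers.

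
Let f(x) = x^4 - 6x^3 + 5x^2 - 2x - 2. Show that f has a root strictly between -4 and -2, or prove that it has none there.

f(-4) = 726 and f(-2) = 86, both positive, so a sign-change argument is unavailable; we show f keeps this sign on the whole interval.
Substitute x = -2 − u, where 0 < u < 2 on the interval. Expanding, f(-2 − u) = u^4 + 14u^3 + 65u^2 + 126u + 86.
All 5 nonzero coefficients of this polynomial in u are positive; hence for u > 0 the value is a sum of positive terms (the constant 86 among them).
So f is strictly positive on (-4, -2); no root exists in the interval.

No.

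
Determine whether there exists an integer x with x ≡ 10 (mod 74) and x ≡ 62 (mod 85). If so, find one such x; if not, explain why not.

x = 232

gcd(74, 85) = 1, so the Chinese Remainder Theorem guarantees exactly one residue class mod 6290 satisfying both.
Write x = 10 + 74t and require 10 + 74t ≡ 62 (mod 85), i.e. 74t ≡ 52 (mod 85).
Note 74·54 = 3996 ≡ 1 (mod 85) (as 3996 − 1 = 47·85), so 74⁻¹ ≡ 54.
Multiplying by 54: t ≡ 54·52 = 2808 ≡ 3 (mod 85).
Taking t = 3 gives x = 10 + 74·3 = 232.
Check: 232 mod 74 = 10, 232 mod 85 = 62. ✓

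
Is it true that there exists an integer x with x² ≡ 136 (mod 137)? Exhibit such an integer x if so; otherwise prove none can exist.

x = 37

x = 37 works: 37² = 1369, and 1369 − 136 = 1233 = 9·137.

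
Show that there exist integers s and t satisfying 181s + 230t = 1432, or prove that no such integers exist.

s = 182, t = -137

181 and 230 are coprime, so 181s + 230t ranges over all of ℤ.
Run the Euclidean algorithm on 230 and 181: 230 = 1·181 + 49, 181 = 3·49 + 34, 49 = 1·34 + 15, 34 = 2·15 + 4, 15 = 3·4 + 3, 4 = 1·3 + 1, 3 = 3·1 + 0.
Back-substituting, 1 = 4 − 1·3 = 4 − (15 − 3·4) = −15 + 4·4 = −15 + 4·(34 − 2·15) = 4·34 − 9·15 = 4·34 − 9·(49 − 1·34) = −9·49 + 13·34 = −9·49 + 13·(181 − 3·49) = 13·181 − 48·49 = 13·181 − 48·(230 − 1·181) = −48·230 + 61·181; that is, 181·61 + 230·(-48) = 1.
Multiplying through by 1432: s = 61·1432 = 87352, t = (-48)·1432 = -68736 is a solution.
The general solution is s = 87352 + 230k, t = -68736 − 181k; taking k = -379 gives the smaller pair s = 182, t = -137.
Indeed 181·182 + 230·(-137) = 32942 − 31510 = 1432.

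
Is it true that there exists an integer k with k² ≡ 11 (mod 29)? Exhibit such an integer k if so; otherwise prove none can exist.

There is no such integer.

Apply Euler's criterion with the prime 29: 11 is a quadratic residue iff 11^14 ≡ 1 (mod 29), and a non-residue iff it is ≡ −1.
Repeated squaring mod 29: 11^2 = 121 ≡ 5; 11^4 ≡ 5² = 25 ≡ 25; 11^8 ≡ 25² = 625 ≡ 16.
Since 14 = 8 + 4 + 2, 11^14 ≡ 16 · 25 · 5; multiplying out mod 29: 16·25 = 400 ≡ 23, then 23·5 = 115 ≡ 28. Thus 11^14 ≡ 28 ≡ −1 (mod 29).
By Euler's criterion 11 is a quadratic non-residue mod 29: no k satisfies k² ≡ 11 (mod 29).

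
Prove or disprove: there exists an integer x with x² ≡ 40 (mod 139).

No such integer exists.

Apply Euler's criterion with the prime 139: 40 is a quadratic residue iff 40^69 ≡ 1 (mod 139), and a non-residue iff it is ≡ −1.
Squaring successively (mod 139): 40^2 = 1600 ≡ 71; 40^4 ≡ 71² = 5041 ≡ 37; 40^8 ≡ 37² = 1369 ≡ 118; 40^16 ≡ 118² = 13924 ≡ 24; 40^32 ≡ 24² = 576 ≡ 20; 40^64 ≡ 20² = 400 ≡ 122.
Since 69 = 64 + 4 + 1, 40^69 ≡ 122 · 37 · 40; multiplying out mod 139: 122·37 = 4514 ≡ 66, then 66·40 = 2640 ≡ 138. Thus 40^69 ≡ 138 ≡ −1 (mod 139).
By Euler's criterion 40 is a quadratic non-residue mod 139: no x satisfies x² ≡ 40 (mod 139).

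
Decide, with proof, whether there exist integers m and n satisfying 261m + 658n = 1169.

m = 7, n = -1

261 and 658 are coprime, so 261m + 658n ranges over all of ℤ.
Dividing repeatedly: 658 = 2·261 + 136, 261 = 1·136 + 125, 136 = 1·125 + 11, 125 = 11·11 + 4, 11 = 2·4 + 3, 4 = 1·3 + 1, 3 = 3·1 + 0.
Working back up the chain: 1 = 4 − 1·3 = 4 − (11 − 2·4) = −11 + 3·4 = −11 + 3·(125 − 11·11) = 3·125 − 34·11 = 3·125 − 34·(136 − 1·125) = −34·136 + 37·125 = −34·136 + 37·(261 − 1·136) = 37·261 − 71·136 = 37·261 − 71·(658 − 2·261) = −71·658 + 179·261. So 261·179 + 658·(-71) = 1.
Multiplying through by 1169: m = 179·1169 = 209251, n = (-71)·1169 = -82999 is a solution.
Subtracting 318·658 from m and adding 318·261 to n gives the tidier solution (7, -1).
Indeed 261·7 + 658·(-1) = 1827 − 658 = 1169.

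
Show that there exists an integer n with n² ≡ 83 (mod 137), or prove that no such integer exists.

No such integer exists.

Apply Euler's criterion with the prime 137: 83 is a quadratic residue iff 83^68 ≡ 1 (mod 137), and a non-residue iff it is ≡ −1.
Squaring successively (mod 137): 83^2 = 6889 ≡ 39; 83^4 ≡ 39² = 1521 ≡ 14; 83^8 ≡ 14² = 196 ≡ 59; 83^16 ≡ 59² = 3481 ≡ 56; 83^32 ≡ 56² = 3136 ≡ 122; 83^64 ≡ 122² = 14884 ≡ 88.
Since 68 = 64 + 4, 83^68 ≡ 88 · 14; multiplying out mod 137: 88·14 = 1232 ≡ 136. Thus 83^68 ≡ 136 ≡ −1 (mod 137).
The value −1 means 83 is a non-residue modulo 137, so n² ≡ 83 (mod 137) is impossible.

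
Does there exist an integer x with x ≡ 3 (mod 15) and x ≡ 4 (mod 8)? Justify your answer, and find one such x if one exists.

The moduli 15 and 8 are coprime, so by the Chinese Remainder Theorem a unique solution modulo 120 exists.
Any solution of the first congruence is x = 3 + 15t; substituting into the second, 15t ≡ 4 − 3 ≡ 1 (mod 8).
15 ≡ 7 (mod 8), so this reads 7t ≡ 1 (mod 8). To invert 7 modulo 8: 8 = 1·7 + 1, 7 = 7·1 + 0, and unwinding, 1 = 8 − 1·7. Thus 7⁻¹ ≡ -1 ≡ 7 (mod 8).
Multiplying by 7: t ≡ 7·1 = 7 (mod 8).
Taking t = 7 gives x = 3 + 15·7 = 108.
Indeed 108 ≡ 3 (mod 15) and 108 ≡ 4 (mod 8).

x = 108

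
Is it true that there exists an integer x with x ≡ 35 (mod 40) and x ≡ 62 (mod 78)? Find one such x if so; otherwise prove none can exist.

No such integer exists.

gcd(40, 78) = 2. If x ≡ 35 (mod 40) and x ≡ 62 (mod 78), then x ≡ 35 (mod 2) and x ≡ 62 (mod 2).
But 35 mod 2 = 1 while 62 mod 2 = 0, a contradiction.
Therefore no such x exists.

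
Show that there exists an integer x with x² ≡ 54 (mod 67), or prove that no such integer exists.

x = 56

x = 56 works: 56² = 3136, and 3136 − 54 = 3082 = 46·67.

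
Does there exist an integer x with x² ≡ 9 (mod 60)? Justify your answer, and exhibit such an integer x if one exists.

x = 3

Take x = 3. Then 3² = 9, and since 0 ≤ 9 < 60 this is already reduced: 3² ≡ 9 (mod 60).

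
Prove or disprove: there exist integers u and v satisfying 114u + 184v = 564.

u = 34, v = -18

Since gcd(114, 184) = 2 and 564 = 2·282, Bézout's identity guarantees a solution.
Dividing through by 2 reduces the equation to 57u + 92v = 282.
Run the Euclidean algorithm on 92 and 57: 92 = 1·57 + 35, 57 = 1·35 + 22, 35 = 1·22 + 13, 22 = 1·13 + 9, 13 = 1·9 + 4, 9 = 2·4 + 1, 4 = 4·1 + 0.
Back-substituting, 1 = 9 − 2·4 = 9 − 2·(13 − 1·9) = −2·13 + 3·9 = −2·13 + 3·(22 − 1·13) = 3·22 − 5·13 = 3·22 − 5·(35 − 1·22) = −5·35 + 8·22 = −5·35 + 8·(57 − 1·35) = 8·57 − 13·35 = 8·57 − 13·(92 − 1·57) = −13·92 + 21·57; that is, 57·21 + 92·(-13) = 1.
Multiplying through by 282: u = 21·282 = 5922, v = (-13)·282 = -3666 is a solution.
Subtracting 64·92 from u and adding 64·57 to v gives the tidier solution (34, -18).
Check: 114·34 + 184·(-18) = 3876 − 3312 = 564. ✓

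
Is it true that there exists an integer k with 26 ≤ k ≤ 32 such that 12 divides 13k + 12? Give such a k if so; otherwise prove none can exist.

For k = 26, 27, …, 32 the values of 13k + 12 modulo 12 are 2, 3, 4, 5, 6, 7, 8 respectively.
The residue 0 does not occur, so no k in [26, 32] makes 13k + 12 a multiple of 12.

No, no such integer k in that range exists.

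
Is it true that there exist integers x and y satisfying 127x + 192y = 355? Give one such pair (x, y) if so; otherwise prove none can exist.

Since gcd(127, 192) = 1, every integer is an integer combination of 127 and 192.
Run the Euclidean algorithm on 192 and 127: 192 = 1·127 + 65, 127 = 1·65 + 62, 65 = 1·62 + 3, 62 = 20·3 + 2, 3 = 1·2 + 1, 2 = 2·1 + 0.
Unwinding: 1 = 3 − 1·2 = 3 − (62 − 20·3) = −62 + 21·3 = −62 + 21·(65 − 1·62) = 21·65 − 22·62 = 21·65 − 22·(127 − 1·65) = −22·127 + 43·65 = −22·127 + 43·(192 − 1·127) = 43·192 − 65·127, i.e. 127·(-65) + 192·43 = 1.
Scaling by 355 gives the particular solution (x, y) = (-23075, 15265).
The general solution is x = -23075 + 192k, y = 15265 − 127k; taking k = 121 gives the smaller pair x = 157, y = -102.
Check: 127·157 + 192·(-102) = 19939 − 19584 = 355. ✓

x = 157, y = -102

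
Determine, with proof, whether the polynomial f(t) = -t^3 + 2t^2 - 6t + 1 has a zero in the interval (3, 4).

f(3) = -26 and f(4) = -55, both negative.
The derivative f'(t) = -3t^2 + 4t - 6 is a quadratic with discriminant 4² − 4·(-3)·(-6) = -56 < 0; it never vanishes, so it is always negative (sign of the leading coefficient).
Hence f is strictly decreasing on ℝ, and in particular on [3, 4]. A strictly monotone function with same-sign endpoint values stays negative on the whole interval, so f has no zero in (3, 4).

No.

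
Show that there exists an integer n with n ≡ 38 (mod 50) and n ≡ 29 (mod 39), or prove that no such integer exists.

n = 1238

The moduli 50 and 39 are coprime, so by the Chinese Remainder Theorem a unique solution modulo 1950 exists.
Any solution of the first congruence is n = 38 + 50t; substituting into the second, 50t ≡ 29 − 38 ≡ 30 (mod 39).
50 ≡ 11 (mod 39), so this reads 11t ≡ 30 (mod 39). Note 11·32 = 352 ≡ 1 (mod 39) (as 352 − 1 = 9·39), so 11⁻¹ ≡ 32.
Therefore t ≡ 32·30 = 960 ≡ 24 (mod 39).
With t = 24: n = 38 + 50·24 = 1238.
Verify: 1238 = 24·50 + 38 and 1238 = 31·39 + 29. ✓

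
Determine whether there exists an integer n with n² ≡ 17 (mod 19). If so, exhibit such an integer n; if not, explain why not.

n = 13 works: 13² = 169, and 169 − 17 = 152 = 8·19.

n = 13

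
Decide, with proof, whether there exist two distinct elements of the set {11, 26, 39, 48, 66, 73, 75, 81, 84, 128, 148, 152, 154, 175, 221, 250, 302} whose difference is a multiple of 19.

No, no such pair exists.

Two integers differ by a multiple of 19 exactly when they have the same residue mod 19. The residues are 11↦11, 26↦7, 39↦1, 48↦10, 66↦9, 73↦16, 75↦18, 81↦5, 84↦8, 128↦14, 148↦15, 152↦0, 154↦2, 175↦4, 221↦12, 250↦3, 302↦17.
These 17 residues are pairwise different, hence no difference of two elements is divisible by 19.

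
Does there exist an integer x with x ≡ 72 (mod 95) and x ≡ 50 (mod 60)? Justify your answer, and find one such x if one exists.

No such integer exists.

gcd(95, 60) = 5. If x ≡ 72 (mod 95) and x ≡ 50 (mod 60), then x ≡ 72 (mod 5) and x ≡ 50 (mod 5).
But 72 mod 5 = 2 while 50 mod 5 = 0, a contradiction.
Therefore no such x exists.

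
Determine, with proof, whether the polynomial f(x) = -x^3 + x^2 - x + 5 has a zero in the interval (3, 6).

f(3) = -16 and f(6) = -181, both negative.
f'(x) = -3x^2 + 2x - 1 has discriminant 2² − 4·(-3)·(-1) = -8 < 0, so f' has no real roots and is negative for every real x.
So f is strictly decreasing; between 3 and 6 its values lie between f(3) = -16 and f(6) = -181, all negative. Therefore f has no root in (3, 6).

f has no root in that interval.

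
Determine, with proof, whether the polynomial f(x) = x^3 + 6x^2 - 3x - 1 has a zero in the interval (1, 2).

No.

The endpoint values f(1) = 3 and f(2) = 25 are both positive. Claim: f(x) > 0 for every x in (1, 2).
Substitute x = 1 + u, where 0 < u < 1 on the interval. Expanding, f(1 + u) = u^3 + 9u^2 + 12u + 3.
All 4 nonzero coefficients of this polynomial in u are positive; hence for u > 0 the value is a sum of positive terms (the constant 3 among them).
So f is strictly positive on (1, 2); no root exists in the interval.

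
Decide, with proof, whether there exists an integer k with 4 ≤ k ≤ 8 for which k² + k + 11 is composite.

The values for k = 4, 5, …, 8 are 31, 41, 53, 67, 83, and each of these is prime.
So no value in the range makes the expression composite.

No such integer k in that range exists.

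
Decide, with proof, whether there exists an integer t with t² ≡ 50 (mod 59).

No such integer exists.

Apply Euler's criterion with the prime 59: 50 is a quadratic residue iff 50^29 ≡ 1 (mod 59), and a non-residue iff it is ≡ −1.
Squaring successively (mod 59): 50^2 = 2500 ≡ 22; 50^4 ≡ 22² = 484 ≡ 12; 50^8 ≡ 12² = 144 ≡ 26; 50^16 ≡ 26² = 676 ≡ 27.
Since 29 = 16 + 8 + 4 + 1, 50^29 ≡ 27 · 26 · 12 · 50; multiplying out mod 59: 27·26 = 702 ≡ 53, then 53·12 = 636 ≡ 46, then 46·50 = 2300 ≡ 58. Thus 50^29 ≡ 58 ≡ −1 (mod 59).
By Euler's criterion 50 is a quadratic non-residue mod 59: no t satisfies t² ≡ 50 (mod 59).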